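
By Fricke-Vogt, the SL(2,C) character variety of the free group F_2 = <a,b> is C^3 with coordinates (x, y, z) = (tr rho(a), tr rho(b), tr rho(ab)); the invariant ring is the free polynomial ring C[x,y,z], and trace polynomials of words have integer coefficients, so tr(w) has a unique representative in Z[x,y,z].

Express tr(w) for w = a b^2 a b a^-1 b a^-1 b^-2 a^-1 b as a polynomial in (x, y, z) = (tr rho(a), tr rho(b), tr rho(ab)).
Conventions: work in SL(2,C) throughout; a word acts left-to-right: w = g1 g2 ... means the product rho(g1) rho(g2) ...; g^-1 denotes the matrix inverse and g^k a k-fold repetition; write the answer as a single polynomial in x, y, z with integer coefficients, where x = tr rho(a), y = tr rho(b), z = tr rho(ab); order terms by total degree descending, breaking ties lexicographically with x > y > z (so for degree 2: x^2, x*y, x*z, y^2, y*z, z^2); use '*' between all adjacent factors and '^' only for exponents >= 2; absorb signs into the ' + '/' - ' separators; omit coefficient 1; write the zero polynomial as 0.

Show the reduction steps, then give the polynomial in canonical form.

x^2*y^4*z^3 - 3*x^3*y^3*z^2 - x*y^5*z^2 - 2*x*y^3*z^4 + 3*x^4*y^2*z + 2*x^2*y^4*z + 5*x^2*y^2*z^3 + y^4*z^3 + y^2*z^5 - x^5*y - x^3*y^3 - 4*x^3*y*z^2 + 3*x*y^3*z^2 - 2*x*y*z^4 + x^4*z - 9*x^2*y^2*z + x^2*z^3 - y^4*z - 5*y^2*z^3 + 5*x^3*y + 2*x*y^3 + 9*x*y*z^2 - 4*x^2*z + 3*y^2*z - 6*x*y + z

use: trace(b a b) = trace(b) * trace(a b) - trace(a) = y*z - x
use: trace(b^2 a b) = trace(b) * trace(b a b) - trace(b a) = y^2*z - x*y - z
trace(b a b a) = trace(b a) * trace(b a) - trace(1)   [split at repeated b] = z^2 - 2
use: trace(a^2 b a b) = trace(a) * trace(b a b a) - trace(b a b) = x*z^2 - y*z - x
trace(b a^2) = trace(a) * trace(b a) - trace(b) = x*z - y
trace(a^2 b a) = trace(a) * trace(b a^2) - trace(b a) = x^2*z - x*y - z
apply: trace(a b a b^2 a) = trace(b) * trace(a^2 b a b) - trace(a^2 b a) = x*y*z^2 - x^2*z - y^2*z + z
trace(b a b a b a) = trace(b a) * trace(b a b a) - trace(b^-1 a^-1)   [split at repeated b] = z^3 - 3*z
trace(b a b a b) = trace(b) * trace(a b a b) - trace(a b a) = y*z^2 - x*z - y
use: trace(a b a^2 b a b) = trace(a) * trace(b a b a b a) - trace(b a b a b) = x*z^3 - y*z^2 - 2*x*z + y
trace(a^2) = trace(a) * trace(a) - trace(1) = x^2 - 2
trace(b a^2 b) = trace(b) * trace(a^2 b) - trace(a^2) = x*y*z - x^2 - y^2 + 2
trace(a b a^2 b a) = trace(a) * trace(b a^2 b a) - trace(b a^2 b) = x^2*z^2 - 2*x*y*z + y^2 - 2
trace(a b a b^2 a b a) = trace(b) * trace(a b a^2 b a b) - trace(a b a^2 b a) = x*y*z^3 - x^2*z^2 - y^2*z^2 + 2
trace(a b a b a b a b) = trace(a b a b) * trace(a b a b) - trace(1)   [split at repeated a] = z^4 - 4*z^2 + 2
trace(a b a b^2 a b a b) = trace(b) * trace(a b a b a b a b) - trace(a b a b a b a) = y*z^4 - x*z^3 - 3*y*z^2 + 2*x*z + y
trace(b^-1 a b a b^2 a b a) = trace(a b a b^2 a b a) * trace(b) - trace(a b a b^2 a b a b) = x*y^2*z^3 - x^2*y*z^2 - y^3*z^2 - y*z^4 + x*z^3 + 3*y*z^2 - 2*x*z + y
use: trace(b a b^2 a b a^-1 b^-1 a) = trace(b^-1 a b a b^2 a b) * trace(a) - trace(b^-1 a b a b^2 a b a) = -x*y^2*z^3 + 2*x^2*y*z^2 + y^3*z^2 + y*z^4 - x^3*z - x*y^2*z - x*z^3 - 3*y*z^2 + 3*x*z - y
trace(b^-1 a^-1 b a b^2 a b a^-1) = trace(b a b^2 a b a^-1 b^-1) * trace(a) - trace(b a b^2 a b a^-1 b^-1 a) = x*y^2*z^3 - 2*x^2*y*z^2 - y^3*z^2 - y*z^4 + x^3*z + 2*x*y^2*z + x*z^3 - x^2*y + 3*y*z^2 - 4*x*z + y
use: trace(b a b^2 a b) = trace(b) * trace(a b^2 a b) - trace(a b^2 a) = y^2*z^2 - 2*x*y*z + x^2 - 2
use: trace(b a b^2 a b^2) = trace(b) * trace(b a b^2 a b) - trace(b a b^2 a) = y^3*z^2 - 2*x*y^2*z + x^2*y - y*z^2 + x*z - y
trace(a b a b^2 a b) = trace(b) * trace(a b a b a b) - trace(a b a b a) = y*z^3 - x*z^2 - 2*y*z + x
apply: trace(a b^2 a b^2 a b) = trace(b) * trace(a b a b^2 a b) - trace(a b a b^2 a) = y^2*z^3 - 2*x*y*z^2 + x^2*z - y^2*z + x*y - z
use: trace(a^2 b^2 a b) = trace(b) * trace(a b a^2 b) - trace(a b a^2) = x*y*z^2 - x^2*z - y^2*z + z
trace(a^2 b^2 a) = trace(a) * trace(a b^2 a) - trace(a b^2) = x^2*y*z - x^3 - x*y^2 - y*z + 3*x
trace(a b^2 a b^2 a) = trace(b) * trace(a^2 b^2 a b) - trace(a^2 b^2 a) = x*y^2*z^2 - 2*x^2*y*z - y^3*z + x^3 + x*y^2 + 2*y*z - 3*x
trace(b a b^2 a b^2 a b) = trace(b) * trace(a b^2 a b^2 a b) - trace(a b^2 a b^2 a) = y^3*z^3 - 3*x*y^2*z^2 + 3*x^2*y*z - x^3 - 3*y*z + 3*x
apply: trace(a^2 b a b a) = trace(a) * trace(b a b a^2) - trace(b a b a) = x^2*z^2 - x*y*z - x^2 - z^2 + 2
use: trace(a b a b a b^2 a) = trace(b) * trace(a^2 b a b a b) - trace(a^2 b a b a) = x*y*z^3 - x^2*z^2 - y^2*z^2 - x*y*z + x^2 + y^2 + z^2 - 2
trace(b a b^2 a b^2 a b a) = trace(b) * trace(a b a b a b^2 a b) - trace(a b a b a b^2 a) = y^2*z^4 - 2*x*y*z^3 + x^2*z^2 - 2*y^2*z^2 + 3*x*y*z - x^2 - z^2 + 2
use: trace(a^-1 b a b^2 a b^2 a b) = trace(b a b^2 a b^2 a b) * trace(a) - trace(b a b^2 a b^2 a b a) = x*y^3*z^3 - 3*x^2*y^2*z^2 - y^2*z^4 + 3*x^3*y*z + 2*x*y*z^3 - x^4 - x^2*z^2 + 2*y^2*z^2 - 6*x*y*z + 4*x^2 + z^2 - 2
apply: trace(b a b^-1 a^-1 b a b^2 a b) = trace(a^-1 b a b^2 a b^2 a) * trace(b) - trace(a^-1 b a b^2 a b^2 a b) = -x*y^3*z^3 + 3*x^2*y^2*z^2 + y^4*z^2 + y^2*z^4 - 3*x^3*y*z - 2*x*y^3*z - 2*x*y*z^3 + x^4 + x^2*y^2 + x^2*z^2 - 3*y^2*z^2 + 7*x*y*z - 4*x^2 - y^2 - z^2 + 2
use: trace(a b^2 a b a b a) = trace(b) * trace(a b a b a^2 b) - trace(a b a b a^2) = x*y*z^3 - x^2*z^2 - y^2*z^2 - x*y*z + x^2 + y^2 + z^2 - 2
trace(a b a b^2 a b a b a) = trace(a) * trace(b a b^2 a b a b a) - trace(b a b^2 a b a b) = x*y*z^4 - x^2*z^3 - y^2*z^3 - x*y*z^2 + x^2*z + y^2*z + z
trace(a b a b a b a b a b) = trace(b a b a b a) * trace(b a b a) - trace(a b)   [split at repeated b] = z^5 - 5*z^3 + 5*z
trace(a b a b a b a b a) = trace(a) * trace(b a b a b a b a) - trace(b a b a b a b) = x*z^4 - y*z^3 - 3*x*z^2 + 2*y*z + x
trace(a b a b^2 a b a b a b) = trace(b) * trace(a b a b a b a b a b) - trace(a b a b a b a b a) = y*z^5 - x*z^4 - 4*y*z^3 + 3*x*z^2 + 3*y*z - x
trace(b a b^2 a b a b a b^-1 a) = trace(a b a b^2 a b a b a) * trace(b) - trace(a b a b^2 a b a b a b) = x*y^2*z^4 - x^2*y*z^3 - y^3*z^3 - y*z^5 - x*y^2*z^2 + x*z^4 + x^2*y*z + y^3*z + 4*y*z^3 - 3*x*z^2 - 2*y*z + x
trace(b a b^-1 a^-1 b a b^2 a b a) = trace(b a b^2 a b a b a b^-1) * trace(a) - trace(b a b^2 a b a b a b^-1 a) = -x*y^2*z^4 + 2*x^2*y*z^3 + y^3*z^3 + y*z^5 - x^3*z^2 - x*z^4 - 2*x^2*y*z - y^3*z - 4*y*z^3 + x^3 + x*y^2 + 4*x*z^2 + 2*y*z - 3*x
trace(b^-1 a^-1 b a b^2 a b a^-1 b a) = trace(b a b^-1 a^-1 b a b^2 a b) * trace(a) - trace(b a b^-1 a^-1 b a b^2 a b a) = -x^2*y^3*z^3 + 3*x^3*y^2*z^2 + x*y^4*z^2 + 2*x*y^2*z^4 - 3*x^4*y*z - 2*x^2*y^3*z - 4*x^2*y*z^3 - y^3*z^3 - y*z^5 + x^5 + x^3*y^2 + 2*x^3*z^2 - 3*x*y^2*z^2 + x*z^4 + 9*x^2*y*z + y^3*z + 4*y*z^3 - 5*x^3 - 2*x*y^2 - 5*x*z^2 - 2*y*z + 5*x
apply: trace(b a b^2 a b a^-1 b) = trace(b^2 a b^2 a b) * trace(a) - trace(b^2 a b^2 a b a) = x*y^3*z^2 - 2*x^2*y^2*z - y^2*z^3 + x^3*y + x*y*z^2 + y^2*z - 2*x*y + z
use: trace(b^-2 a^-1 b a b^2 a b a^-1 b a) = trace(b^-1 a^-1 b a b^2 a b a^-1 b a) * trace(b) - trace(b^-1 a^-1 b a b^2 a b a^-1 b a b) = -x^2*y^4*z^3 + 3*x^3*y^3*z^2 + x*y^5*z^2 + 2*x*y^3*z^4 - 3*x^4*y^2*z - 2*x^2*y^4*z - 4*x^2*y^2*z^3 - y^4*z^3 - y^2*z^5 + x^5*y + x^3*y^3 + 2*x^3*y*z^2 - 4*x*y^3*z^2 + x*y*z^4 + 11*x^2*y^2*z + y^4*z + 5*y^2*z^3 - 6*x^3*y - 2*x*y^3 - 6*x*y*z^2 - 3*y^2*z + 7*x*y - z
use: trace(a b^2 a b a^-1 b a^-1 b^-2 a^-1 b) = trace(b^-2 a^-1 b a b^2 a b a^-1 b) * trace(a) - trace(b^-2 a^-1 b a b^2 a b a^-1 b a) = x^2*y^4*z^3 - 3*x^3*y^3*z^2 - x*y^5*z^2 - 2*x*y^3*z^4 + 3*x^4*y^2*z + 2*x^2*y^4*z + 5*x^2*y^2*z^3 + y^4*z^3 + y^2*z^5 - x^5*y - x^3*y^3 - 4*x^3*y*z^2 + 3*x*y^3*z^2 - 2*x*y*z^4 + x^4*z - 9*x^2*y^2*z + x^2*z^3 - y^4*z - 5*y^2*z^3 + 5*x^3*y + 2*x*y^3 + 9*x*y*z^2 - 4*x^2*z + 3*y^2*z - 6*x*y + z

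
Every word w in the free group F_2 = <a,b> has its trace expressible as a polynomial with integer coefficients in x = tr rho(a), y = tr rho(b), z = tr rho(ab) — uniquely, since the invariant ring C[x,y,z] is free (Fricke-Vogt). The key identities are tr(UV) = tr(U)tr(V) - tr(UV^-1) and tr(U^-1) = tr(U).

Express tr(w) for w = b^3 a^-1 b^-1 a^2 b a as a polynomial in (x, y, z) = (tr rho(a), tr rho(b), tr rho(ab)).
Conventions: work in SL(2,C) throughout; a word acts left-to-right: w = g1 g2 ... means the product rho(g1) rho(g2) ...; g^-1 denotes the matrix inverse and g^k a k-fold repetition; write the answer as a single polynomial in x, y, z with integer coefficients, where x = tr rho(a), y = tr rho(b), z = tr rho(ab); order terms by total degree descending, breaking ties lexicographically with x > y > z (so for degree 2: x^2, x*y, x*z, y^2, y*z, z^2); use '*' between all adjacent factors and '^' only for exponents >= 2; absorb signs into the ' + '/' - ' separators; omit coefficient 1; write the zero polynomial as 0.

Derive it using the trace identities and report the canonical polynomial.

tr(a b a b) = tr(a b) tr(a b) - tr(1) = z^2 - 2
tr(a b a) = tr(a) tr(b a) - tr(b) = x*z - y
tr(a b a b^2) = tr(b) tr(a b a b) - tr(a b a) = y*z^2 - x*z - y
use: tr(a b a b^3) = tr(b) tr(a b a b^2) - tr(a b a b) = y^2*z^2 - x*y*z - y^2 - z^2 + 2
tr(b a b) = tr(b) tr(a b) - tr(a) = y*z - x
apply: tr(a^2 b a b) = tr(a) tr(b a b a) - tr(b a b) = x*z^2 - y*z - x
use: tr(a^2 b a) = tr(a) tr(b a^2) - tr(b a) = x^2*z - x*y - z
tr(a^2 b a b^2) = tr(b) tr(a^2 b a b) - tr(a^2 b a) = x*y*z^2 - x^2*z - y^2*z + z
use: tr(b a^2 b a b^2) = tr(b) tr(a^2 b a b^2) - tr(a^2 b a b) = x*y^2*z^2 - x^2*y*z - y^3*z - x*z^2 + 2*y*z + x
tr(b a^2 b a b^3) = tr(b) tr(b a^2 b a b^2) - tr(b a^2 b a b) = x*y^3*z^2 - x^2*y^2*z - y^4*z - 2*x*y*z^2 + x^2*z + 3*y^2*z + x*y - z
tr(a b a b a b) = tr(a b) tr(a b a b) - tr(a^-1 b^-1) = z^3 - 3*z
tr(a b a b a b^2) = tr(b) tr(a b a b a b) - tr(a b a b a) = y*z^3 - x*z^2 - 2*y*z + x
tr(b a b^3 a b a) = tr(b) tr(a b a b a b^2) - tr(a b a b a b) = y^2*z^3 - x*y*z^2 - 2*y^2*z - z^3 + x*y + 3*z
tr(b^2) = tr(b) tr(b) - tr(1) = y^2 - 2
use: tr(a b^2 a) = tr(a) tr(b^2 a) - tr(b^2) = x*y*z - x^2 - y^2 + 2
apply: tr(a b^2 a b^2) = tr(b) tr(a b^2 a b) - tr(a b^2 a) = y^2*z^2 - 2*x*y*z + x^2 - 2
tr(b a b^3 a b) = tr(b) tr(a b^2 a b^2) - tr(a b^2 a b) = y^3*z^2 - 2*x*y^2*z + x^2*y - y*z^2 + x*z - y
tr(b a^2 b a b^3 a) = tr(a) tr(b a b^3 a b a) - tr(b a b^3 a b) = x*y^2*z^3 - x^2*y*z^2 - y^3*z^2 - x*z^3 + y*z^2 + 2*x*z + y
apply: tr(a^2 b a b^3 a^-1 b) = tr(b a^2 b a b^3) tr(a) - tr(b a^2 b a b^3 a) = x^2*y^3*z^2 - x^3*y^2*z - x*y^4*z - x*y^2*z^3 - x^2*y*z^2 + y^3*z^2 + x^3*z + 3*x*y^2*z + x*z^3 + x^2*y - y*z^2 - 3*x*z - y
tr(b^3 a^-1 b^-1 a^2 b a) = tr(a^2 b a b^3 a^-1) tr(b) - tr(a^2 b a b^3 a^-1 b) = -x^2*y^3*z^2 + x^3*y^2*z + x*y^4*z + x*y^2*z^3 + x^2*y*z^2 - x^3*z - 4*x*y^2*z - x*z^3 - x^2*y - y^3 + 3*x*z + 3*y

-x^2*y^3*z^2 + x^3*y^2*z + x*y^4*z + x*y^2*z^3 + x^2*y*z^2 - x^3*z - 4*x*y^2*z - x*z^3 - x^2*y - y^3 + 3*x*z + 3*y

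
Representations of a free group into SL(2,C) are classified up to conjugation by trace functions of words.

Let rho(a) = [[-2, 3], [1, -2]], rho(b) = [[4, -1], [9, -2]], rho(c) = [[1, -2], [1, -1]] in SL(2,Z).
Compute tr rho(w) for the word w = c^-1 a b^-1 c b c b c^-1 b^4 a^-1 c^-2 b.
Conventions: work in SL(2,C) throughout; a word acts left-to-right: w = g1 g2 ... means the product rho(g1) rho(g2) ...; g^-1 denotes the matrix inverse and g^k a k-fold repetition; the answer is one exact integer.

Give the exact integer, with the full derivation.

rho(c^-1) = [[-1, 2], [-1, 1]]
... * rho(a) = [[-2, 3], [1, -2]]  ->  [[4, -7], [3, -5]]
... * rho(b^-1) = [[-2, 1], [-9, 4]]  ->  [[55, -24], [39, -17]]
... * rho(c) = [[1, -2], [1, -1]]  ->  [[31, -86], [22, -61]]
... * rho(b) = [[4, -1], [9, -2]]  ->  [[-650, 141], [-461, 100]]
... * rho(c) = [[1, -2], [1, -1]]  ->  [[-509, 1159], [-361, 822]]
... * rho(b) = [[4, -1], [9, -2]]  ->  [[8395, -1809], [5954, -1283]]
... * rho(c^-1) = [[-1, 2], [-1, 1]]  ->  [[-6586, 14981], [-4671, 10625]]
... * rho(b) = [[4, -1], [9, -2]]  ->  [[108485, -23376], [76941, -16579]]
... * rho(b) = [[4, -1], [9, -2]]  ->  [[223556, -61733], [158553, -43783]]
... * rho(b) = [[4, -1], [9, -2]]  ->  [[338627, -100090], [240165, -70987]]
... * rho(b) = [[4, -1], [9, -2]]  ->  [[453698, -138447], [321777, -98191]]
... * rho(a^-1) = [[-2, -3], [-1, -2]]  ->  [[-768949, -1084200], [-545363, -768949]]
... * rho(c^-1) = [[-1, 2], [-1, 1]]  ->  [[1853149, -2622098], [1314312, -1859675]]
... * rho(c^-1) = [[-1, 2], [-1, 1]]  ->  [[768949, 1084200], [545363, 768949]]
... * rho(b) = [[4, -1], [9, -2]]  ->  [[12833596, -2937349], [9101993, -2083261]]
tr = 12833596 + -2083261 = 10750335

10750335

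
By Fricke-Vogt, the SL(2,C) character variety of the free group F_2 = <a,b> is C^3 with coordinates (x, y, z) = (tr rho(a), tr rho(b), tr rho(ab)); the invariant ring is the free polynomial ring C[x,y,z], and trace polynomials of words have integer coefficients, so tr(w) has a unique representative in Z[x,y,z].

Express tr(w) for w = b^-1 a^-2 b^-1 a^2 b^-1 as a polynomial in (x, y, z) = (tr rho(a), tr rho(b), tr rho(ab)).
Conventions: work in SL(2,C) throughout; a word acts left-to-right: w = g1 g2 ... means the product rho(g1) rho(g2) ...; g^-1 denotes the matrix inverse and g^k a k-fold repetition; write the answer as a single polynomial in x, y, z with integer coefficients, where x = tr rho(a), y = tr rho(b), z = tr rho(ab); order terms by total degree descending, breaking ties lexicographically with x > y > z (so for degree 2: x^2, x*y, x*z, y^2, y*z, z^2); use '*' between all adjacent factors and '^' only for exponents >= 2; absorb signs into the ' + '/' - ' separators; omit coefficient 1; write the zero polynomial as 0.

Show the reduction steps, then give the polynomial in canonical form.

x^3*y^2*z - x^4*y - x^2*y^3 - x^2*y*z^2 + 4*x^2*y + y^3 - 3*y

so tr(a b^-1) = tr(a)*tr(b) - tr(a b)  (eliminate b^-1) = x*y - z
tr(a^2) = tr(a)*tr(a) - tr(1)  (reduce the a square) = x^2 - 2
so tr(b a^2) = tr(a)*tr(b a) - tr(b)  (reduce the a square) = x*z - y
tr(a b a^2) = tr(a)*tr(b a^2) - tr(b a)  (reduce the a square) = x^2*z - x*y - z
so tr(b a b a) = tr(a b)*tr(a b) - tr(1)  (split on a) = z^2 - 2
tr(b a b) = tr(b)*tr(a b) - tr(a)  (reduce the b square) = y*z - x
reduce: tr(a b a^2 b) = tr(a)*tr(b a b a) - tr(b a b)  (reduce the a square) = x*z^2 - y*z - x
tr(b a^2 b^-1 a) = tr(a b a^2)*tr(b) - tr(a b a^2 b)  (eliminate b^-1) = x^2*y*z - x*y^2 - x*z^2 + x
reduce: tr(a^2 b^-1 a^-1 b) = tr(b a^2 b^-1)*tr(a) - tr(b a^2 b^-1 a)  (eliminate a^-1) = -x^2*y*z + x^3 + x*y^2 + x*z^2 - 3*x
tr(a^-1 b^-1 a^2 b^-1) = tr(a^2 b^-1 a^-1)*tr(b) - tr(a^2 b^-1 a^-1 b)  (eliminate b^-1) = x^2*y*z - x^3 - x*z^2 - y*z + 3*x
reduce: tr(a^2 b^-1) = tr(a^2)*tr(b) - tr(a^2 b)  (eliminate b^-1) = x^2*y - x*z - y
so tr(b^-1 a^2 b^-1) = tr(a^2 b^-1)*tr(b) - tr(a^2)  (eliminate b^-1) = x^2*y^2 - x*y*z - x^2 - y^2 + 2
reduce: tr(b^-1 a^-2 b^-1 a^2) = tr(a^-1 b^-1 a^2 b^-1)*tr(a) - tr(a^-1 b^-1 a^2 b^-1 a)  (eliminate a^-1) = x^3*y*z - x^4 - x^2*y^2 - x^2*z^2 + 4*x^2 + y^2 - 2
so tr(b^-1 a^-2 b^-1 a^2 b^-1) = tr(b^-1 a^-2 b^-1 a^2)*tr(b) - tr(b^-1 a^-2 b^-1 a^2 b)  (eliminate b^-1) = x^3*y^2*z - x^4*y - x^2*y^3 - x^2*y*z^2 + 4*x^2*y + y^3 - 3*y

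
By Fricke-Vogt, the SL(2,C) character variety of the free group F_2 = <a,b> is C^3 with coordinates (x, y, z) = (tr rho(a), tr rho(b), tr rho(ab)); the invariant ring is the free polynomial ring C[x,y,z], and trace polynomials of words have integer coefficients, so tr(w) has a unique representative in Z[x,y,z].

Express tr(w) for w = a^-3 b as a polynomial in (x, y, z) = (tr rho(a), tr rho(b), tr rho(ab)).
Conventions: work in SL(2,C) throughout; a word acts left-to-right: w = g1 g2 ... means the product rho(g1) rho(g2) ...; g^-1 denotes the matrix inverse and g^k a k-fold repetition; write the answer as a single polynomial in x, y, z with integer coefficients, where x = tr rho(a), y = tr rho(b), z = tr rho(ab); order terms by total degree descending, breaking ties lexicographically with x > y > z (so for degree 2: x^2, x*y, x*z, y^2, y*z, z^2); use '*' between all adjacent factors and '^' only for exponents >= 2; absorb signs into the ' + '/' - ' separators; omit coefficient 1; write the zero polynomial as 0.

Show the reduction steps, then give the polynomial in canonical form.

x^3*y - x^2*z - 2*x*y + z

tr(a^-1 b) = tr(b) tr(a) - tr(b a) = x*y - z
next, tr(a^-2 b) = tr(a^-1 b) tr(a) - tr(a^-1 b a) = x^2*y - x*z - y
tr(a^-3 b) = tr(a^-2 b) tr(a) - tr(a^-2 b a) = x^3*y - x^2*z - 2*x*y + z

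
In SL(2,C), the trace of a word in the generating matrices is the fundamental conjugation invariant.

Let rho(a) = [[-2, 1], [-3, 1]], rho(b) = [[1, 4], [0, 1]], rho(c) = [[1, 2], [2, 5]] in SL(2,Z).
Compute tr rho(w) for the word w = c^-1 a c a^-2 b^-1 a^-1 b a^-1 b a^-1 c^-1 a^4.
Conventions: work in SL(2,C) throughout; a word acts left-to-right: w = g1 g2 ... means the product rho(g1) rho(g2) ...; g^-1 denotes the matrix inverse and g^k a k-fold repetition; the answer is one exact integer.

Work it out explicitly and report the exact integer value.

-230974

rho(c^-1) = [[5, -2], [-2, 1]]
... * rho(a) = [[-2, 1], [-3, 1]]  ->  [[-4, 3], [1, -1]]
... * rho(c) = [[1, 2], [2, 5]]  ->  [[2, 7], [-1, -3]]
... * rho(a^-1) = [[1, -1], [3, -2]]  ->  [[23, -16], [-10, 7]]
... * rho(a^-1) = [[1, -1], [3, -2]]  ->  [[-25, 9], [11, -4]]
... * rho(b^-1) = [[1, -4], [0, 1]]  ->  [[-25, 109], [11, -48]]
... * rho(a^-1) = [[1, -1], [3, -2]]  ->  [[302, -193], [-133, 85]]
... * rho(b) = [[1, 4], [0, 1]]  ->  [[302, 1015], [-133, -447]]
... * rho(a^-1) = [[1, -1], [3, -2]]  ->  [[3347, -2332], [-1474, 1027]]
... * rho(b) = [[1, 4], [0, 1]]  ->  [[3347, 11056], [-1474, -4869]]
... * rho(a^-1) = [[1, -1], [3, -2]]  ->  [[36515, -25459], [-16081, 11212]]
... * rho(c^-1) = [[5, -2], [-2, 1]]  ->  [[233493, -98489], [-102829, 43374]]
... * rho(a) = [[-2, 1], [-3, 1]]  ->  [[-171519, 135004], [75536, -59455]]
... * rho(a) = [[-2, 1], [-3, 1]]  ->  [[-61974, -36515], [27293, 16081]]
... * rho(a) = [[-2, 1], [-3, 1]]  ->  [[233493, -98489], [-102829, 43374]]
... * rho(a) = [[-2, 1], [-3, 1]]  ->  [[-171519, 135004], [75536, -59455]]
tr = -171519 + -59455 = -230974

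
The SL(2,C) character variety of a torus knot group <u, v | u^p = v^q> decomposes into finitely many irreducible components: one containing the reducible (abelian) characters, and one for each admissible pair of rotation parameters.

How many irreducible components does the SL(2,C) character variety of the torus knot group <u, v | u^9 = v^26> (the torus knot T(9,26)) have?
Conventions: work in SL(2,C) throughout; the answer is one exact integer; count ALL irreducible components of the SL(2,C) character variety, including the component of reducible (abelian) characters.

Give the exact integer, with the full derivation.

101

Gamma = < u, v | u^9 = v^26 > (torus knot T(9,26)); the central element u^9 = v^26 acts as +I or -I in any irreducible SL(2,C) representation.
On an irreducible component, tr(u) is locked at 2*cos(pi*alpha/9) for some alpha in 1..8, and tr(v) at 2*cos(pi*beta/26) for some beta in 1..25.
u^9 = (-1)^alpha I and v^26 = (-1)^beta I must agree, so alpha and beta have equal parity.
Enumerate parity-matched pairs: 4*13 odd-odd plus 4*12 even-even gives 100.
Total: 100 irreducible-character components + 1 reducible (abelian) component = 101.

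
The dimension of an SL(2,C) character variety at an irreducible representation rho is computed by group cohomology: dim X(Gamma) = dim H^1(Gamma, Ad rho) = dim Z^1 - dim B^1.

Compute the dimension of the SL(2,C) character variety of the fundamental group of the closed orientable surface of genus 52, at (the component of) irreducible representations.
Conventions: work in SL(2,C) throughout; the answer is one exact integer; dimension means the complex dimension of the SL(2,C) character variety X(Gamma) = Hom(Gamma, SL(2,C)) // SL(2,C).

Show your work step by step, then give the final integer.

pi_1 of the closed genus-52 surface has 104 generators bound by the single product-of-commutators relator.
Unconstrained cocycle data is one sl_2 vector per generator (312 dimensions), cut by the relator condition d_2(z) = 0.
H^2 = coker(d_2) is dual to H^0 = 0 at irreducible rho (Poincare duality), so d_2 is onto: dim Z^1 = 309.
As always at irreducible rho, dim B^1 = 3.
dim H^1 = 309 - 3 = 306 = dim X.

306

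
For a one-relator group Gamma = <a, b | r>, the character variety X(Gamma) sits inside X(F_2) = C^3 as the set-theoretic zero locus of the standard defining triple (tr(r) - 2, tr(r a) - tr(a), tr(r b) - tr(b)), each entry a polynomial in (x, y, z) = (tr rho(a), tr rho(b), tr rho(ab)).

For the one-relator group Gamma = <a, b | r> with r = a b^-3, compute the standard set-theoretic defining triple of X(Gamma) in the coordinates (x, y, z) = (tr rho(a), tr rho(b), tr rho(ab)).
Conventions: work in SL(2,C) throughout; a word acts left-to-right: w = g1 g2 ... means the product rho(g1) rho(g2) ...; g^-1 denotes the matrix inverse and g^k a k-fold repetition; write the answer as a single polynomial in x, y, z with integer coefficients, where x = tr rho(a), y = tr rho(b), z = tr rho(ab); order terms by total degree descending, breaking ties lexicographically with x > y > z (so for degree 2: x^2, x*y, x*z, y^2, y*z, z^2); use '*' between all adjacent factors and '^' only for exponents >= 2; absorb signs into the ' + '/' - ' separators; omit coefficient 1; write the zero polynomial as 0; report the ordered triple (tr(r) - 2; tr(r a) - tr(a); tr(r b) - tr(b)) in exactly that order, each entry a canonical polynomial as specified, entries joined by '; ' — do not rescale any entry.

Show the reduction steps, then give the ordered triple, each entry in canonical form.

next, trace(a b^-1) = trace(a) trace(b) - trace(a b)  (eliminate b^-1) = x*y - z
trace(b^-2 a) = trace(a b^-1) trace(b) - trace(a)  (eliminate b^-1) = x*y^2 - y*z - x
next, trace(a b^-3) = trace(b^-2 a) trace(b) - trace(b^-2 a b)  (eliminate b^-1) = x*y^3 - y^2*z - 2*x*y + z
next, trace(a^2) = trace(a) trace(a) - trace(1) = x^2 - 2
and trace(a^2 b) = trace(a) trace(b a) - trace(b) = x*z - y
trace(a^2 b^-1) = trace(a^2) trace(b) - trace(a^2 b) = x^2*y - x*z - y
next, trace(b^-2 a^2) = trace(a^2 b^-1) trace(b) - trace(a^2) = x^2*y^2 - x*y*z - x^2 - y^2 + 2
trace(a b^-3 a) = trace(b^-2 a^2) trace(b) - trace(b^-2 a^2 b) = x^2*y^3 - x*y^2*z - 2*x^2*y - y^3 + x*z + 3*y
assemble the triple (trace(r) - 2; trace(r a) - x; trace(r b) - y)

x*y^3 - y^2*z - 2*x*y + z - 2; x^2*y^3 - x*y^2*z - 2*x^2*y - y^3 + x*z - x + 3*y; x*y^2 - y*z - x - y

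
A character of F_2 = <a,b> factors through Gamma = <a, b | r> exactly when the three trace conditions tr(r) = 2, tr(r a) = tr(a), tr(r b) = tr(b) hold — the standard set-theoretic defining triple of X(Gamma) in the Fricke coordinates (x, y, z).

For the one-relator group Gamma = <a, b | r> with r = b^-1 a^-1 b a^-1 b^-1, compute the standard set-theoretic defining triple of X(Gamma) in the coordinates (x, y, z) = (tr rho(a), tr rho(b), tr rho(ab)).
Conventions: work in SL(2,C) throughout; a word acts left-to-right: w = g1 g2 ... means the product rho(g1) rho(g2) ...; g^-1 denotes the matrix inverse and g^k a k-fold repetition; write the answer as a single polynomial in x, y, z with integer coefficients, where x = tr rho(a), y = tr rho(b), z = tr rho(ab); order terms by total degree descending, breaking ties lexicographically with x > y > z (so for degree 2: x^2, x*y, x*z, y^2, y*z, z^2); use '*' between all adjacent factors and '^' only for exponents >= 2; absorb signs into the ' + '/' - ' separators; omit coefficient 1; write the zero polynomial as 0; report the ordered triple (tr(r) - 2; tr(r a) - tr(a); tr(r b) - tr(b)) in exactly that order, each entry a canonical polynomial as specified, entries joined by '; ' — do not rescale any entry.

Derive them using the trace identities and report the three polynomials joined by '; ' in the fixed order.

x*y^2*z - x^2*y - y^3 - y*z^2 + x*z + 3*y - 2; x^2*y^2*z - x^3*y - x*y^3 - 2*x*y*z^2 + x^2*z + y^2*z + z^3 + 4*x*y - x - 3*z; x*y*z - y^2 - z^2 - y + 2

next, tr(a^-1 b) = tr(b) tr(a) - tr(b a)   [inverse elimination on a] = x*y - z
tr(a^-1 b a^-1) = tr(a^-1 b) tr(a) - tr(a^-1 b a)   [inverse elimination on a] = x^2*y - x*z - y
tr(b^2) = tr(b) tr(b) - tr(1)   [square of b] = y^2 - 2
tr(b^2 a) = tr(b) tr(a b) - tr(a)   [square of b] = y*z - x
tr(b a^-1 b) = tr(b^2) tr(a) - tr(b^2 a)   [inverse elimination on a] = x*y^2 - y*z - x
and tr(b a b a) = tr(a b) tr(a b) - tr(1)   [split at a repeated a] = z^2 - 2
tr(b a^-1 b a) = tr(b a b) tr(a) - tr(b a b a)   [inverse elimination on a] = x*y*z - x^2 - z^2 + 2
next, tr(a^-1 b a^-1 b) = tr(b a^-1 b) tr(a) - tr(b a^-1 b a)   [inverse elimination on a] = x^2*y^2 - 2*x*y*z + z^2 - 2
next, tr(a^-1 b a^-1 b^-1) = tr(a^-1 b a^-1) tr(b) - tr(a^-1 b a^-1 b)   [inverse elimination on b] = x*y*z - y^2 - z^2 + 2
tr(b^-1 a^-1 b a^-1 b^-1) = tr(a^-1 b a^-1 b^-1) tr(b) - tr(a^-1 b a^-1)   [inverse elimination on b] = x*y^2*z - x^2*y - y^3 - y*z^2 + x*z + 3*y
and tr(b a^2 b) = tr(a) tr(b^2 a) - tr(b^2)  (reduce the a square) = x*y*z - x^2 - y^2 + 2
tr(b a^2 b a) = tr(a) tr(b a b a) - tr(b a b)  (reduce the a square) = x*z^2 - y*z - x
and tr(a b a^-1 b a) = tr(b a^2 b) tr(a) - tr(b a^2 b a)  (eliminate a^-1) = x^2*y*z - x^3 - x*y^2 - x*z^2 + y*z + 3*x
tr(a b a) = tr(a) tr(b a) - tr(b)  (reduce the a square) = x*z - y
next, tr(b a b a b) = tr(b) tr(a b a b) - tr(a b a)  (reduce the b square) = y*z^2 - x*z - y
tr(b a b a b a) = tr(a b a b) tr(a b) - tr(b a)  (split on a) = z^3 - 3*z
tr(a b a^-1 b a b) = tr(b a b a b) tr(a) - tr(b a b a b a)  (eliminate a^-1) = x*y*z^2 - x^2*z - z^3 - x*y + 3*z
and tr(a^-1 b a b^-1 a b) = tr(a b a^-1 b a) tr(b) - tr(a b a^-1 b a b)  (eliminate b^-1) = x^2*y^2*z - x^3*y - x*y^3 - 2*x*y*z^2 + x^2*z + y^2*z + z^3 + 4*x*y - 3*z
next, tr(b^-1 a b^-1 a^-1 b a) = tr(a^-1 b a b^-1 a) tr(b) - tr(a^-1 b a b^-1 a b)  (eliminate b^-1) = -x^2*y^2*z + x^3*y + x*y^3 + 2*x*y*z^2 - x^2*z - y^2*z - z^3 - 3*x*y + 3*z
and tr(b^-1 a^-1 b a^-1 b^-1 a) = tr(b^-1 a b^-1 a^-1 b) tr(a) - tr(b^-1 a b^-1 a^-1 b a)  (eliminate a^-1) = x^2*y^2*z - x^3*y - x*y^3 - 2*x*y*z^2 + x^2*z + y^2*z + z^3 + 4*x*y - 3*z
assemble the triple (tr(r) - 2; tr(r a) - x; tr(r b) - y)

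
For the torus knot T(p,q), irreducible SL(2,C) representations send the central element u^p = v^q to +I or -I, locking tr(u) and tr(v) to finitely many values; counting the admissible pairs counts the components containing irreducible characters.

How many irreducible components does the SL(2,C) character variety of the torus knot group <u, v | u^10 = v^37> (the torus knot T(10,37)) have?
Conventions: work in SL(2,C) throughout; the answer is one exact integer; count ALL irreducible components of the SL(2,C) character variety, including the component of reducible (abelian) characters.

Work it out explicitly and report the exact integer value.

163

For T(10,37): irreducibility forces the central element u^10 = v^37 to one of +I, -I.
On an irreducible component, tr(u) is locked at 2*cos(pi*alpha/10) for some alpha in 1..9, and tr(v) at 2*cos(pi*beta/37) for some beta in 1..36.
The two central values (-1)^alpha I and (-1)^beta I must be the same matrix, so alpha and beta share a parity.
Enumerate parity-matched pairs: 5*18 odd-odd plus 4*18 even-even gives 162.
That is 162 components of irreducible characters, and with the reducible (abelian) component the total is 163.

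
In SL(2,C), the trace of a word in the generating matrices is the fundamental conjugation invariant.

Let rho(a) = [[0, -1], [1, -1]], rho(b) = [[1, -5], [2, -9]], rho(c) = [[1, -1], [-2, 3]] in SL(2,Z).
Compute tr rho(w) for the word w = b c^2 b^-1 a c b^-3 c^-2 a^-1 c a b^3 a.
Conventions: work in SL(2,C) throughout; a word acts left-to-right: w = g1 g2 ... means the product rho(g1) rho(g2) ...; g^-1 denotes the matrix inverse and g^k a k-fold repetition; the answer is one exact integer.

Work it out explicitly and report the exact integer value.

34394490

rho(b) = [[1, -5], [2, -9]]
... * rho(c) = [[1, -1], [-2, 3]]  ->  [[11, -16], [20, -29]]
... * rho(c) = [[1, -1], [-2, 3]]  ->  [[43, -59], [78, -107]]
... * rho(b^-1) = [[-9, 5], [-2, 1]]  ->  [[-269, 156], [-488, 283]]
... * rho(a) = [[0, -1], [1, -1]]  ->  [[156, 113], [283, 205]]
... * rho(c) = [[1, -1], [-2, 3]]  ->  [[-70, 183], [-127, 332]]
... * rho(b^-1) = [[-9, 5], [-2, 1]]  ->  [[264, -167], [479, -303]]
... * rho(b^-1) = [[-9, 5], [-2, 1]]  ->  [[-2042, 1153], [-3705, 2092]]
... * rho(b^-1) = [[-9, 5], [-2, 1]]  ->  [[16072, -9057], [29161, -16433]]
... * rho(c^-1) = [[3, 1], [2, 1]]  ->  [[30102, 7015], [54617, 12728]]
... * rho(c^-1) = [[3, 1], [2, 1]]  ->  [[104336, 37117], [189307, 67345]]
... * rho(a^-1) = [[-1, 1], [-1, 0]]  ->  [[-141453, 104336], [-256652, 189307]]
... * rho(c) = [[1, -1], [-2, 3]]  ->  [[-350125, 454461], [-635266, 824573]]
... * rho(a) = [[0, -1], [1, -1]]  ->  [[454461, -104336], [824573, -189307]]
... * rho(b) = [[1, -5], [2, -9]]  ->  [[245789, -1333281], [445959, -2419102]]
... * rho(b) = [[1, -5], [2, -9]]  ->  [[-2420773, 10770584], [-4392245, 19542123]]
... * rho(b) = [[1, -5], [2, -9]]  ->  [[19120395, -84831391], [34692001, -153917882]]
... * rho(a) = [[0, -1], [1, -1]]  ->  [[-84831391, 65710996], [-153917882, 119225881]]
tr = -84831391 + 119225881 = 34394490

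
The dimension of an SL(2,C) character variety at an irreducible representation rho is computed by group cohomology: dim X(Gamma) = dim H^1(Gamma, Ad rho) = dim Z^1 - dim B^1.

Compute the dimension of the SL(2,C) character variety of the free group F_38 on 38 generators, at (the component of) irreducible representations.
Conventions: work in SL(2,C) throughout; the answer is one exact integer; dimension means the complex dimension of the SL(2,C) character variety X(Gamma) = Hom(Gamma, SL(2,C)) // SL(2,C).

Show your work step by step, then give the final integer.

111

Here Gamma is free of rank 38 — no relator constrains a cocycle.
So Z^1 = (sl_2)^38 in full: dim Z^1 = 114.
Irreducibility makes the coboundary map sl_2 -> Z^1 injective (trivial centralizer), so dim B^1 = 3.
dim H^1 = 114 - 3 = 111, which is dim X.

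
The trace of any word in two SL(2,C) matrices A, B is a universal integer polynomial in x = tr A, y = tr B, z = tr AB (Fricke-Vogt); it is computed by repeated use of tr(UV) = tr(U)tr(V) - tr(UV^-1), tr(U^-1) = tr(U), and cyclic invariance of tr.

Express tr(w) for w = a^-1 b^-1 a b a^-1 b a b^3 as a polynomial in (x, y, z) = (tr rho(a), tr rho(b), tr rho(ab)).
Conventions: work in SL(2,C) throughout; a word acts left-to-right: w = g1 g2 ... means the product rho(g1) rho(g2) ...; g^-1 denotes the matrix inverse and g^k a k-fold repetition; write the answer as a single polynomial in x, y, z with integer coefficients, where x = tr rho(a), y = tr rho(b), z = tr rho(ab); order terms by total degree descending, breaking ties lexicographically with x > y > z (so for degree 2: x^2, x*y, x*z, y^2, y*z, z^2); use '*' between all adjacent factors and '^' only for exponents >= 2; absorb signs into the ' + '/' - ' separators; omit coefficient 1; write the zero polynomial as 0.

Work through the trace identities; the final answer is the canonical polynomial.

-x^2*y^4*z^2 + 2*x^3*y^3*z + x*y^5*z + 2*x*y^3*z^3 - x^4*y^2 - x^2*y^4 - x^2*y^2*z^2 - y^4*z^2 - y^2*z^4 - 2*x^3*y*z - 5*x*y^3*z - 2*x*y*z^3 + x^4 + 5*x^2*y^2 + 2*x^2*z^2 + y^4 + 5*y^2*z^2 + z^4 + 4*x*y*z - 4*x^2 - 4*y^2 - 4*z^2 + 2

trace(a b a b) = trace(a b)*trace(a b) - trace(1)  (split on a) = z^2 - 2
trace(a b a) = trace(a)*trace(b a) - trace(b)  (reduce the a square) = x*z - y
use: trace(a b^2 a b) = trace(b)*trace(a b a b) - trace(a b a)  (reduce the b square) = y*z^2 - x*z - y
trace(a^2) = trace(a)*trace(a) - trace(1)  (reduce the a square) = x^2 - 2
apply: trace(a b^2 a) = trace(b)*trace(a^2 b) - trace(a^2)  (reduce the b square) = x*y*z - x^2 - y^2 + 2
trace(b a b^2 a b) = trace(b)*trace(a b^2 a b) - trace(a b^2 a)  (reduce the b square) = y^2*z^2 - 2*x*y*z + x^2 - 2
use: trace(a b a b a b) = trace(a b a b)*trace(a b) - trace(b a)  (split on a) = z^3 - 3*z
apply: trace(b a b) = trace(b)*trace(a b) - trace(a)  (reduce the b square) = y*z - x
apply: trace(a b a b a) = trace(a)*trace(b a b a) - trace(b a b)  (reduce the a square) = x*z^2 - y*z - x
trace(b a b^2 a b a) = trace(b)*trace(a b a b a b) - trace(a b a b a)  (reduce the b square) = y*z^3 - x*z^2 - 2*y*z + x
apply: trace(a b a^-1 b a b^2) = trace(b a b^2 a b)*trace(a) - trace(b a b^2 a b a)  (eliminate a^-1) = x*y^2*z^2 - 2*x^2*y*z - y*z^3 + x^3 + x*z^2 + 2*y*z - 3*x
trace(a^2 b a) = trace(a)*trace(b a^2) - trace(b a)  (reduce the a square) = x^2*z - x*y - z
trace(a b^2 a^2 b) = trace(b)*trace(a^2 b a b) - trace(a^2 b a)  (reduce the b square) = x*y*z^2 - x^2*z - y^2*z + z
trace(a b^2 a^2) = trace(a)*trace(b^2 a^2) - trace(b^2 a)  (reduce the a square) = x^2*y*z - x^3 - x*y^2 - y*z + 3*x
trace(b a^2 b^2 a b) = trace(b)*trace(a b^2 a^2 b) - trace(a b^2 a^2)  (reduce the b square) = x*y^2*z^2 - 2*x^2*y*z - y^3*z + x^3 + x*y^2 + 2*y*z - 3*x
use: trace(b a^2 b^2 a) = trace(b)*trace(a b a^2 b) - trace(a b a^2)  (reduce the b square) = x*y*z^2 - x^2*z - y^2*z + z
use: trace(a b^2 a b^3 a) = trace(b)*trace(b a^2 b^2 a b) - trace(b a^2 b^2 a)  (reduce the b square) = x*y^3*z^2 - 2*x^2*y^2*z - y^4*z + x^3*y + x*y^3 - x*y*z^2 + x^2*z + 3*y^2*z - 3*x*y - z
apply: trace(a b^3 a b a b) = trace(b)*trace(a b a b a b^2) - trace(a b a b a b)  (reduce the b square) = y^2*z^3 - x*y*z^2 - 2*y^2*z - z^3 + x*y + 3*z
use: trace(a b^3 a b a) = trace(b)*trace(b a b a^2 b) - trace(b a b a^2)  (reduce the b square) = x*y^2*z^2 - x^2*y*z - y^3*z - x*z^2 + 2*y*z + x
use: trace(a b^2 a b^3 a b) = trace(b)*trace(a b^3 a b a b) - trace(a b^3 a b a)  (reduce the b square) = y^3*z^3 - 2*x*y^2*z^2 + x^2*y*z - y^3*z - y*z^3 + x*y^2 + x*z^2 + y*z - x
trace(b a b^3 a b^-1 a b) = trace(a b^2 a b^3 a)*trace(b) - trace(a b^2 a b^3 a b)  (eliminate b^-1) = x*y^4*z^2 - 2*x^2*y^3*z - y^5*z - y^3*z^3 + x^3*y^2 + x*y^4 + x*y^2*z^2 + 4*y^3*z + y*z^3 - 4*x*y^2 - x*z^2 - 2*y*z + x
use: trace(a b a b^3) = trace(b)*trace(a b a b^2) - trace(a b a b)  (reduce the b square) = y^2*z^2 - x*y*z - y^2 - z^2 + 2
trace(b a b a b^3) = trace(b)*trace(a b a b^3) - trace(a b a b^2)  (reduce the b square) = y^3*z^2 - x*y^2*z - y^3 - 2*y*z^2 + x*z + 3*y
trace(a b a b a b^3 a) = trace(a)*trace(b a b a b^3 a) - trace(b a b a b^3)  (reduce the a square) = x*y^2*z^3 - x^2*y*z^2 - y^3*z^2 - x*y^2*z - x*z^3 + x^2*y + y^3 + 2*y*z^2 + 2*x*z - 3*y
trace(a b a b a b a b) = trace(b a b a)*trace(b a b a) - trace(1)  (split on b) = z^4 - 4*z^2 + 2
apply: trace(a b a b a b a) = trace(a)*trace(b a b a b a) - trace(b a b a b)  (reduce the a square) = x*z^3 - y*z^2 - 2*x*z + y
trace(a b a b a b a b^2) = trace(b)*trace(a b a b a b a b) - trace(a b a b a b a)  (reduce the b square) = y*z^4 - x*z^3 - 3*y*z^2 + 2*x*z + y
use: trace(a b a b a b^3 a b) = trace(b)*trace(a b a b a b a b^2) - trace(a b a b a b a b)  (reduce the b square) = y^2*z^4 - x*y*z^3 - 3*y^2*z^2 - z^4 + 2*x*y*z + y^2 + 4*z^2 - 2
trace(b a b^3 a b^-1 a b a) = trace(a b a b a b^3 a)*trace(b) - trace(a b a b a b^3 a b)  (eliminate b^-1) = x*y^3*z^3 - x^2*y^2*z^2 - y^4*z^2 - y^2*z^4 - x*y^3*z + x^2*y^2 + y^4 + 5*y^2*z^2 + z^4 - 4*y^2 - 4*z^2 + 2
trace(b^-1 a b a^-1 b a b^3 a) = trace(b a b^3 a b^-1 a b)*trace(a) - trace(b a b^3 a b^-1 a b a)  (eliminate a^-1) = x^2*y^4*z^2 - 2*x^3*y^3*z - x*y^5*z - 2*x*y^3*z^3 + x^4*y^2 + x^2*y^4 + 2*x^2*y^2*z^2 + y^4*z^2 + y^2*z^4 + 5*x*y^3*z + x*y*z^3 - 5*x^2*y^2 - x^2*z^2 - y^4 - 5*y^2*z^2 - z^4 - 2*x*y*z + x^2 + 4*y^2 + 4*z^2 - 2
apply: trace(a^-1 b^-1 a b a^-1 b a b^3) = trace(b^-1 a b a^-1 b a b^3)*trace(a) - trace(b^-1 a b a^-1 b a b^3 a)  (eliminate a^-1) = -x^2*y^4*z^2 + 2*x^3*y^3*z + x*y^5*z + 2*x*y^3*z^3 - x^4*y^2 - x^2*y^4 - x^2*y^2*z^2 - y^4*z^2 - y^2*z^4 - 2*x^3*y*z - 5*x*y^3*z - 2*x*y*z^3 + x^4 + 5*x^2*y^2 + 2*x^2*z^2 + y^4 + 5*y^2*z^2 + z^4 + 4*x*y*z - 4*x^2 - 4*y^2 - 4*z^2 + 2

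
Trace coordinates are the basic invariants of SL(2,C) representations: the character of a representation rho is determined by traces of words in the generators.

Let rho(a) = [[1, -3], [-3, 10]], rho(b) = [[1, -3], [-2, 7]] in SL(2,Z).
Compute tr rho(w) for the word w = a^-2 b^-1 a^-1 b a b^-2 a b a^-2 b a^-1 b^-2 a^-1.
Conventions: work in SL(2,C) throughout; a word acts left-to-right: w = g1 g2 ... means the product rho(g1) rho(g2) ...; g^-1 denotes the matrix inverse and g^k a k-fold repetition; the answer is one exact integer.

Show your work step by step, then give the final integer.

rho(a^-1) = [[10, 3], [3, 1]]
... * rho(a^-1) = [[10, 3], [3, 1]]  ->  [[109, 33], [33, 10]]
... * rho(b^-1) = [[7, 3], [2, 1]]  ->  [[829, 360], [251, 109]]
... * rho(a^-1) = [[10, 3], [3, 1]]  ->  [[9370, 2847], [2837, 862]]
... * rho(b) = [[1, -3], [-2, 7]]  ->  [[3676, -8181], [1113, -2477]]
... * rho(a) = [[1, -3], [-3, 10]]  ->  [[28219, -92838], [8544, -28109]]
... * rho(b^-1) = [[7, 3], [2, 1]]  ->  [[11857, -8181], [3590, -2477]]
... * rho(b^-1) = [[7, 3], [2, 1]]  ->  [[66637, 27390], [20176, 8293]]
... * rho(a) = [[1, -3], [-3, 10]]  ->  [[-15533, 73989], [-4703, 22402]]
... * rho(b) = [[1, -3], [-2, 7]]  ->  [[-163511, 564522], [-49507, 170923]]
... * rho(a^-1) = [[10, 3], [3, 1]]  ->  [[58456, 73989], [17699, 22402]]
... * rho(a^-1) = [[10, 3], [3, 1]]  ->  [[806527, 249357], [244196, 75499]]
... * rho(b) = [[1, -3], [-2, 7]]  ->  [[307813, -674082], [93198, -204095]]
... * rho(a^-1) = [[10, 3], [3, 1]]  ->  [[1055884, 249357], [319695, 75499]]
... * rho(b^-1) = [[7, 3], [2, 1]]  ->  [[7889902, 3417009], [2388863, 1034584]]
... * rho(b^-1) = [[7, 3], [2, 1]]  ->  [[62063332, 27086715], [18791209, 8201173]]
... * rho(a^-1) = [[10, 3], [3, 1]]  ->  [[701893465, 213276711], [212515609, 64574800]]
tr = 701893465 + 64574800 = 766468265

766468265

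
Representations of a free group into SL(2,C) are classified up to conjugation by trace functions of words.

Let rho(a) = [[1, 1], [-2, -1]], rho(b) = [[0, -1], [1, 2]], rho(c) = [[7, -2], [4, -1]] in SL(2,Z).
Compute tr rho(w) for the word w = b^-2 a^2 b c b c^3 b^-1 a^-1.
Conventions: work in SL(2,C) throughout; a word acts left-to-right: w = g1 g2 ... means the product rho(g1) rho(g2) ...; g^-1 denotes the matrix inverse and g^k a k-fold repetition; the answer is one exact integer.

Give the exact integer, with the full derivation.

rho(b^-1) = [[2, 1], [-1, 0]]
... * rho(b^-1) = [[2, 1], [-1, 0]]  ->  [[3, 2], [-2, -1]]
... * rho(a) = [[1, 1], [-2, -1]]  ->  [[-1, 1], [0, -1]]
... * rho(a) = [[1, 1], [-2, -1]]  ->  [[-3, -2], [2, 1]]
... * rho(b) = [[0, -1], [1, 2]]  ->  [[-2, -1], [1, 0]]
... * rho(c) = [[7, -2], [4, -1]]  ->  [[-18, 5], [7, -2]]
... * rho(b) = [[0, -1], [1, 2]]  ->  [[5, 28], [-2, -11]]
... * rho(c) = [[7, -2], [4, -1]]  ->  [[147, -38], [-58, 15]]
... * rho(c) = [[7, -2], [4, -1]]  ->  [[877, -256], [-346, 101]]
... * rho(c) = [[7, -2], [4, -1]]  ->  [[5115, -1498], [-2018, 591]]
... * rho(b^-1) = [[2, 1], [-1, 0]]  ->  [[11728, 5115], [-4627, -2018]]
... * rho(a^-1) = [[-1, -1], [2, 1]]  ->  [[-1498, -6613], [591, 2609]]
tr = -1498 + 2609 = 1111

1111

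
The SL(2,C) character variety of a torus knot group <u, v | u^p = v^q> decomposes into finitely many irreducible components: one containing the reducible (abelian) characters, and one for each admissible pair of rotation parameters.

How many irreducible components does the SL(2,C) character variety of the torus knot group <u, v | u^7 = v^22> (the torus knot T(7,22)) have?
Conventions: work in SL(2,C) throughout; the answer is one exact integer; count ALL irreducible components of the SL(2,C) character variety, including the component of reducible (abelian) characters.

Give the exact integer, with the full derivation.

For T(7,22): irreducibility forces the central element u^7 = v^22 to one of +I, -I.
So on each irreducible component the traces are pinned: tr(u) = 2*cos(pi*alpha/7) with 1 <= alpha <= 6, tr(v) = 2*cos(pi*beta/22) with 1 <= beta <= 21.
The two central values (-1)^alpha I and (-1)^beta I must be the same matrix, so alpha and beta share a parity.
Enumerate parity-matched pairs: 3*11 odd-odd plus 3*10 even-even gives 63.
Total: 63 irreducible-character components + 1 reducible (abelian) component = 64.

64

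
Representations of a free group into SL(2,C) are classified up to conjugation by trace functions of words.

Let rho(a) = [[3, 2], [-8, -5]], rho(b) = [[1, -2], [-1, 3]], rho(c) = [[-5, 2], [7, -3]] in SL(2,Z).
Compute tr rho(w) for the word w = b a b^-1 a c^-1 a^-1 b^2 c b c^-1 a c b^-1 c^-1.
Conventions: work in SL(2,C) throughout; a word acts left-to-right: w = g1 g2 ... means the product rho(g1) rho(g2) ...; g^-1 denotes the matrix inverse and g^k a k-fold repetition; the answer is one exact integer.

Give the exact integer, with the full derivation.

rho(b) = [[1, -2], [-1, 3]]
... * rho(a) = [[3, 2], [-8, -5]]  ->  [[19, 12], [-27, -17]]
... * rho(b^-1) = [[3, 2], [1, 1]]  ->  [[69, 50], [-98, -71]]
... * rho(a) = [[3, 2], [-8, -5]]  ->  [[-193, -112], [274, 159]]
... * rho(c^-1) = [[-3, -2], [-7, -5]]  ->  [[1363, 946], [-1935, -1343]]
... * rho(a^-1) = [[-5, -2], [8, 3]]  ->  [[753, 112], [-1069, -159]]
... * rho(b) = [[1, -2], [-1, 3]]  ->  [[641, -1170], [-910, 1661]]
... * rho(b) = [[1, -2], [-1, 3]]  ->  [[1811, -4792], [-2571, 6803]]
... * rho(c) = [[-5, 2], [7, -3]]  ->  [[-42599, 17998], [60476, -25551]]
... * rho(b) = [[1, -2], [-1, 3]]  ->  [[-60597, 139192], [86027, -197605]]
... * rho(c^-1) = [[-3, -2], [-7, -5]]  ->  [[-792553, -574766], [1125154, 815971]]
... * rho(a) = [[3, 2], [-8, -5]]  ->  [[2220469, 1288724], [-3152306, -1829547]]
... * rho(c) = [[-5, 2], [7, -3]]  ->  [[-2081277, 574766], [2954701, -815971]]
... * rho(b^-1) = [[3, 2], [1, 1]]  ->  [[-5669065, -3587788], [8048132, 5093431]]
... * rho(c^-1) = [[-3, -2], [-7, -5]]  ->  [[42121711, 29277070], [-59798413, -41563419]]
tr = 42121711 + -41563419 = 558292

558292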